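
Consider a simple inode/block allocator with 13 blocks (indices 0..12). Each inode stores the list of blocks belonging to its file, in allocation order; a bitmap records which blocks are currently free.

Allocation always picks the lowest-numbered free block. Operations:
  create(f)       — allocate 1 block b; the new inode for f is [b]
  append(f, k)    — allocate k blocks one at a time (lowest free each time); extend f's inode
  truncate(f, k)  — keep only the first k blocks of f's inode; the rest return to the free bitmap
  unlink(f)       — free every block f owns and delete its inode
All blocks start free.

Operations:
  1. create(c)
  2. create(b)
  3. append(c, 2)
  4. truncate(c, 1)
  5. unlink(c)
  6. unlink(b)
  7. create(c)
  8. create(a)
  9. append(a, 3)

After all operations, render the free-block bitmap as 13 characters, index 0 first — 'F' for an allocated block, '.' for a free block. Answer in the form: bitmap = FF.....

bitmap = FFFFF........

  1. create(c)  ⇒  F............  {c→[0]}
  2. create(b)  ⇒  FF...........  {b→[1]; c→[0]}
  3. append(c, 2)  ⇒  FFFF.........  {b→[1]; c→[0, 2, 3]}
  4. truncate(c, 1)  ⇒  FF...........  {b→[1]; c→[0]}
  5. unlink(c)  ⇒  .F...........  {b→[1]}
  6. unlink(b)  ⇒  .............  {}
  7. create(c)  ⇒  F............  {c→[0]}
  8. create(a)  ⇒  FF...........  {a→[1]; c→[0]}
  9. append(a, 3)  ⇒  FFFFF........  {a→[1, 2, 3, 4]; c→[0]}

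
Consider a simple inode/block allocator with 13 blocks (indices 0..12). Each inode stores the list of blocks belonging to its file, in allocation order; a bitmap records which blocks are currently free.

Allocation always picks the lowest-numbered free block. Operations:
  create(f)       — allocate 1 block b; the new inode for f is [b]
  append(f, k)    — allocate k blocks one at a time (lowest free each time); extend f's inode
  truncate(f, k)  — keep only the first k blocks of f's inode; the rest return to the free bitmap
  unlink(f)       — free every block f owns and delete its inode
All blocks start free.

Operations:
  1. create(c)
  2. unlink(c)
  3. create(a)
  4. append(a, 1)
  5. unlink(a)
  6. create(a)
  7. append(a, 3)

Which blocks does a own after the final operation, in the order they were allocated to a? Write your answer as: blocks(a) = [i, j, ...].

blocks(a) = [0, 1, 2, 3]

[1] create(c) — c=0 (map F............)
[2] unlink(c) —  (map .............)
[3] create(a) — a=0 (map F............)
[4] append(a, 1) — a=0,1 (map FF...........)
[5] unlink(a) —  (map .............)
[6] create(a) — a=0 (map F............)
[7] append(a, 3) — a=0,1,2,3 (map FFFF.........)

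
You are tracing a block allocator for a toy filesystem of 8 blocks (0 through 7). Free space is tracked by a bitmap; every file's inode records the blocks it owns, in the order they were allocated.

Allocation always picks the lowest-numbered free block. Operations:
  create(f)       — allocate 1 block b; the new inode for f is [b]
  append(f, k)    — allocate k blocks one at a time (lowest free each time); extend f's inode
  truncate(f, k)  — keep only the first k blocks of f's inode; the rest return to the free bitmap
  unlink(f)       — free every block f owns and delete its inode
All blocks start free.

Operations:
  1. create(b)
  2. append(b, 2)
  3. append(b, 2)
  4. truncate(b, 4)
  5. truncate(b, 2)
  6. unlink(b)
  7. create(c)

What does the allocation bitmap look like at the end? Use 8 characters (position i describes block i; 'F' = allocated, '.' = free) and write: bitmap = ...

  1. create(b)  ⇒  F.......  {b→[0]}
  2. append(b, 2)  ⇒  FFF.....  {b→[0, 1, 2]}
  3. append(b, 2)  ⇒  FFFFF...  {b→[0, 1, 2, 3, 4]}
  4. truncate(b, 4)  ⇒  FFFF....  {b→[0, 1, 2, 3]}
  5. truncate(b, 2)  ⇒  FF......  {b→[0, 1]}
  6. unlink(b)  ⇒  ........  {}
  7. create(c)  ⇒  F.......  {c→[0]}

bitmap = F.......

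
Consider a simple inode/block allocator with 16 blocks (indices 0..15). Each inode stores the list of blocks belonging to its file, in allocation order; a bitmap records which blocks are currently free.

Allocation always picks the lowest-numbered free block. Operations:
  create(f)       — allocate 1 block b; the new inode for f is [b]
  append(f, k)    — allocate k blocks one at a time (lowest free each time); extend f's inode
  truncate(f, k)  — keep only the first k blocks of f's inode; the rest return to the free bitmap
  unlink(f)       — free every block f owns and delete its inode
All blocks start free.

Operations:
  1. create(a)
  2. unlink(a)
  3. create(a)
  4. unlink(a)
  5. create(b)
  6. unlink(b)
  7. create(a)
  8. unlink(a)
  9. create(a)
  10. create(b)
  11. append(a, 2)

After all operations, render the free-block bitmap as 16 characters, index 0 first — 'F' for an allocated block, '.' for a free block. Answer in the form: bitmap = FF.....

bitmap = FFFF............

[1] create(a) — a=0 (map F...............)
[2] unlink(a) —  (map ................)
[3] create(a) — a=0 (map F...............)
[4] unlink(a) —  (map ................)
[5] create(b) — b=0 (map F...............)
[6] unlink(b) —  (map ................)
[7] create(a) — a=0 (map F...............)
[8] unlink(a) —  (map ................)
[9] create(a) — a=0 (map F...............)
[10] create(b) — a=0 b=1 (map FF..............)
[11] append(a, 2) — a=0,2,3 b=1 (map FFFF............)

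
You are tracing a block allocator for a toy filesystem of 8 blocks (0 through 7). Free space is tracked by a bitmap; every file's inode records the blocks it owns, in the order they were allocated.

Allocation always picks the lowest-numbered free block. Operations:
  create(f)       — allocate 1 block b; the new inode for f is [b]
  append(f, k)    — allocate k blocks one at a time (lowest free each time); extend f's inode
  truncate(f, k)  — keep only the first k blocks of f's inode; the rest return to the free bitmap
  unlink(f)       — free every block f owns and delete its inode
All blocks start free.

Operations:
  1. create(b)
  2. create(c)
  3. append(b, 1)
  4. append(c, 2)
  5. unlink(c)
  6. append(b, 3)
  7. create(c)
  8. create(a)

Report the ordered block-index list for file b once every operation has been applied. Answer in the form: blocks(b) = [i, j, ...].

  1. create(b)  ⇒  F.......  {b→[0]}
  2. create(c)  ⇒  FF......  {b→[0]; c→[1]}
  3. append(b, 1)  ⇒  FFF.....  {b→[0, 2]; c→[1]}
  4. append(c, 2)  ⇒  FFFFF...  {b→[0, 2]; c→[1, 3, 4]}
  5. unlink(c)  ⇒  F.F.....  {b→[0, 2]}
  6. append(b, 3)  ⇒  FFFFF...  {b→[0, 2, 1, 3, 4]}
  7. create(c)  ⇒  FFFFFF..  {b→[0, 2, 1, 3, 4]; c→[5]}
  8. create(a)  ⇒  FFFFFFF.  {a→[6]; b→[0, 2, 1, 3, 4]; c→[5]}

blocks(b) = [0, 2, 1, 3, 4]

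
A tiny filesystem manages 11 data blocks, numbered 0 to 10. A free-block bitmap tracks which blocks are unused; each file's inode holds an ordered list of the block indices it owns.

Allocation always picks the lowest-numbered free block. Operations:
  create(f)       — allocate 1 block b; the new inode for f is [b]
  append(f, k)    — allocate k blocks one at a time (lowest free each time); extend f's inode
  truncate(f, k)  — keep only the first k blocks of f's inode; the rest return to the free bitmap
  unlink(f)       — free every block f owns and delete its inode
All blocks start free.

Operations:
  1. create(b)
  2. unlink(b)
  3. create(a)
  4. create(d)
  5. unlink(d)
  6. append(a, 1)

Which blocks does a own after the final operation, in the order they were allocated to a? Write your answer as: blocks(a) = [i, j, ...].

create(b): bitmap=F.......... | b=[0]
unlink(b): bitmap=........... | 
create(a): bitmap=F.......... | a=[0]
create(d): bitmap=FF......... | a=[0] d=[1]
unlink(d): bitmap=F.......... | a=[0]
append(a, 1): bitmap=FF......... | a=[0, 1]

blocks(a) = [0, 1]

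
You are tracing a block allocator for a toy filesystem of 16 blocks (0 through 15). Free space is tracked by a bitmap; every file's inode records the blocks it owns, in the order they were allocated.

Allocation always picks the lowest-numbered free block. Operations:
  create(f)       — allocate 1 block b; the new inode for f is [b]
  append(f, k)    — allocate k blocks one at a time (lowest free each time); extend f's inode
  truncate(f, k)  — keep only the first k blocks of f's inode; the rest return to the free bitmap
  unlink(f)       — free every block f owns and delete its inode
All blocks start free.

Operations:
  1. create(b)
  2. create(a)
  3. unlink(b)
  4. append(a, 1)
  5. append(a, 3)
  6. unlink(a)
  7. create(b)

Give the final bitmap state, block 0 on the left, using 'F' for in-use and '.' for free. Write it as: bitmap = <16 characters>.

after create(b) → b:[0]  free=[F...............]
after create(a) → a:[1], b:[0]  free=[FF..............]
after unlink(b) → a:[1]  free=[.F..............]
after append(a, 1) → a:[1, 0]  free=[FF..............]
after append(a, 3) → a:[1, 0, 2, 3, 4]  free=[FFFFF...........]
after unlink(a) →   free=[................]
after create(b) → b:[0]  free=[F...............]

bitmap = F...............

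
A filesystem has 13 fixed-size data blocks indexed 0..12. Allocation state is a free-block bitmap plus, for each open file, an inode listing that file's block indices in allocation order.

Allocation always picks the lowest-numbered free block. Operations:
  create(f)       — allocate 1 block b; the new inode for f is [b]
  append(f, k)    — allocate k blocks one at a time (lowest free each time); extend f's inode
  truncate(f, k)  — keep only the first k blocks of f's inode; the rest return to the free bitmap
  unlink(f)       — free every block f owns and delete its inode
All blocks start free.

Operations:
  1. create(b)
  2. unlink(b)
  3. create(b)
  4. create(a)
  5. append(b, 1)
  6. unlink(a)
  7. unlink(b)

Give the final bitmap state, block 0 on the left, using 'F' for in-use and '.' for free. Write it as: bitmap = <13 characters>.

create(b): bitmap=F............ | b=[0]
unlink(b): bitmap=............. | 
create(b): bitmap=F............ | b=[0]
create(a): bitmap=FF........... | a=[1] b=[0]
append(b, 1): bitmap=FFF.......... | a=[1] b=[0, 2]
unlink(a): bitmap=F.F.......... | b=[0, 2]
unlink(b): bitmap=............. | 

bitmap = .............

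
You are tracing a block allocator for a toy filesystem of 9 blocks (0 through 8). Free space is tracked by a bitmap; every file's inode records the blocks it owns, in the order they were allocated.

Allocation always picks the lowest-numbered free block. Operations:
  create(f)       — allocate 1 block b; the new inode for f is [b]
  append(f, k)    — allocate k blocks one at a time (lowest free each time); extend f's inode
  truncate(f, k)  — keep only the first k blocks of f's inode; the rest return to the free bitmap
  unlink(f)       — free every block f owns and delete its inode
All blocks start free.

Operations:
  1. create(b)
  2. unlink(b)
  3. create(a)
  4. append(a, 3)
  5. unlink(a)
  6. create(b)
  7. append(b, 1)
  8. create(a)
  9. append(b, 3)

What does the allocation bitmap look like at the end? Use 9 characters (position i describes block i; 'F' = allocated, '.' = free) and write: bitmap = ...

create(b): bitmap=F........ | b=[0]
unlink(b): bitmap=......... | 
create(a): bitmap=F........ | a=[0]
append(a, 3): bitmap=FFFF..... | a=[0, 1, 2, 3]
unlink(a): bitmap=......... | 
create(b): bitmap=F........ | b=[0]
append(b, 1): bitmap=FF....... | b=[0, 1]
create(a): bitmap=FFF...... | a=[2] b=[0, 1]
append(b, 3): bitmap=FFFFFF... | a=[2] b=[0, 1, 3, 4, 5]

bitmap = FFFFFF...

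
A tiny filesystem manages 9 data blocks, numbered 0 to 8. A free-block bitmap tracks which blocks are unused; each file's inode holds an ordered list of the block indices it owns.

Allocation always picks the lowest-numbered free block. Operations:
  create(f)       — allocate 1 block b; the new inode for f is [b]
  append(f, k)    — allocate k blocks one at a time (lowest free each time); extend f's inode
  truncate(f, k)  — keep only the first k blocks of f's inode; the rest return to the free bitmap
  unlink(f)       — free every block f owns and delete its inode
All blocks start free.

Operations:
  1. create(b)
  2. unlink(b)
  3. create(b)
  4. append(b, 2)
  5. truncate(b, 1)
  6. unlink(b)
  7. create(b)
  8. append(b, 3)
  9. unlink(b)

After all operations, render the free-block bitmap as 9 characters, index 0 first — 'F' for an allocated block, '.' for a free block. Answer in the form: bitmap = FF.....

create(b): bitmap=F........ | b=[0]
unlink(b): bitmap=......... | 
create(b): bitmap=F........ | b=[0]
append(b, 2): bitmap=FFF...... | b=[0, 1, 2]
truncate(b, 1): bitmap=F........ | b=[0]
unlink(b): bitmap=......... | 
create(b): bitmap=F........ | b=[0]
append(b, 3): bitmap=FFFF..... | b=[0, 1, 2, 3]
unlink(b): bitmap=......... | 

bitmap = .........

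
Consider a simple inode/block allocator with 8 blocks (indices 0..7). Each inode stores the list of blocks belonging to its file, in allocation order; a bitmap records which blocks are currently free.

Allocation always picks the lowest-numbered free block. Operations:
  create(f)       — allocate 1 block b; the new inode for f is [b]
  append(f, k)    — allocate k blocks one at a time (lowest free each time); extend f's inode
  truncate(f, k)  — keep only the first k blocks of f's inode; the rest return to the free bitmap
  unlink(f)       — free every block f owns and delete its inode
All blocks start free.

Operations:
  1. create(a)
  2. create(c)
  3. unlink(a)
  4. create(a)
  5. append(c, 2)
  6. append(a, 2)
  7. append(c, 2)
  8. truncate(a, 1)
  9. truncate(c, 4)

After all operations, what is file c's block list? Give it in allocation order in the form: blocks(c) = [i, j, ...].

after create(a) → a:[0]  free=[F.......]
after create(c) → a:[0], c:[1]  free=[FF......]
after unlink(a) → c:[1]  free=[.F......]
after create(a) → a:[0], c:[1]  free=[FF......]
after append(c, 2) → a:[0], c:[1, 2, 3]  free=[FFFF....]
after append(a, 2) → a:[0, 4, 5], c:[1, 2, 3]  free=[FFFFFF..]
after append(c, 2) → a:[0, 4, 5], c:[1, 2, 3, 6, 7]  free=[FFFFFFFF]
after truncate(a, 1) → a:[0], c:[1, 2, 3, 6, 7]  free=[FFFF..FF]
after truncate(c, 4) → a:[0], c:[1, 2, 3, 6]  free=[FFFF..F.]

blocks(c) = [1, 2, 3, 6]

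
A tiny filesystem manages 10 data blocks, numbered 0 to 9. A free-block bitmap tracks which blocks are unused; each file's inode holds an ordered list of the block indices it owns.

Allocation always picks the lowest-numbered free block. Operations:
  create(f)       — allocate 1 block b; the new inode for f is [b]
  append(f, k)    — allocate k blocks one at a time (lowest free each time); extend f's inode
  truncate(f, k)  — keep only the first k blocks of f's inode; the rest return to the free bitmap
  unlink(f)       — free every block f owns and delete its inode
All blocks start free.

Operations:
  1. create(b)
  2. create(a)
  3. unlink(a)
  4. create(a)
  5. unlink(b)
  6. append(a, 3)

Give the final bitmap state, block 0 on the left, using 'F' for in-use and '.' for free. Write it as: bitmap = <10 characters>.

bitmap = FFFF......

create(b): bitmap=F......... | b=[0]
create(a): bitmap=FF........ | a=[1] b=[0]
unlink(a): bitmap=F......... | b=[0]
create(a): bitmap=FF........ | a=[1] b=[0]
unlink(b): bitmap=.F........ | a=[1]
append(a, 3): bitmap=FFFF...... | a=[1, 0, 2, 3]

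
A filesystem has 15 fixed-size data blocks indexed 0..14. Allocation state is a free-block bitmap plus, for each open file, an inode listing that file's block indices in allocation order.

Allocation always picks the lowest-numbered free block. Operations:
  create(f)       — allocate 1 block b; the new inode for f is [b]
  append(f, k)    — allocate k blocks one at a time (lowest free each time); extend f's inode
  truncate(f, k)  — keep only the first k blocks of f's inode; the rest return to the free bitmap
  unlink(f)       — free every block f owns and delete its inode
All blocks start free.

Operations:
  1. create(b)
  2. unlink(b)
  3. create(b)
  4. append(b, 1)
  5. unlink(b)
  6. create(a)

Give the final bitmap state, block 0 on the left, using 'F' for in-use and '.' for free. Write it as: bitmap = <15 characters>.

bitmap = F..............

  1. create(b)  ⇒  F..............  {b→[0]}
  2. unlink(b)  ⇒  ...............  {}
  3. create(b)  ⇒  F..............  {b→[0]}
  4. append(b, 1)  ⇒  FF.............  {b→[0, 1]}
  5. unlink(b)  ⇒  ...............  {}
  6. create(a)  ⇒  F..............  {a→[0]}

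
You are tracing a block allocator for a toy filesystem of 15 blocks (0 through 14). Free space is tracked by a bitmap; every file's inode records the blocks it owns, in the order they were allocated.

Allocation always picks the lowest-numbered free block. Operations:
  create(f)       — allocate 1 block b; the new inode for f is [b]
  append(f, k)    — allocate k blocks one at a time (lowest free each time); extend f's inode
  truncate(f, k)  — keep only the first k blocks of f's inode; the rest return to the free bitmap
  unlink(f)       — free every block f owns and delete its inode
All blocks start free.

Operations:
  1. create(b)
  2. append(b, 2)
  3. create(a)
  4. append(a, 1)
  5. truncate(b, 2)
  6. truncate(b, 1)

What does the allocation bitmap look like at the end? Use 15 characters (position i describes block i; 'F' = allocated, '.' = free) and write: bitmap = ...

  1. create(b)  ⇒  F..............  {b→[0]}
  2. append(b, 2)  ⇒  FFF............  {b→[0, 1, 2]}
  3. create(a)  ⇒  FFFF...........  {a→[3]; b→[0, 1, 2]}
  4. append(a, 1)  ⇒  FFFFF..........  {a→[3, 4]; b→[0, 1, 2]}
  5. truncate(b, 2)  ⇒  FF.FF..........  {a→[3, 4]; b→[0, 1]}
  6. truncate(b, 1)  ⇒  F..FF..........  {a→[3, 4]; b→[0]}

bitmap = F..FF..........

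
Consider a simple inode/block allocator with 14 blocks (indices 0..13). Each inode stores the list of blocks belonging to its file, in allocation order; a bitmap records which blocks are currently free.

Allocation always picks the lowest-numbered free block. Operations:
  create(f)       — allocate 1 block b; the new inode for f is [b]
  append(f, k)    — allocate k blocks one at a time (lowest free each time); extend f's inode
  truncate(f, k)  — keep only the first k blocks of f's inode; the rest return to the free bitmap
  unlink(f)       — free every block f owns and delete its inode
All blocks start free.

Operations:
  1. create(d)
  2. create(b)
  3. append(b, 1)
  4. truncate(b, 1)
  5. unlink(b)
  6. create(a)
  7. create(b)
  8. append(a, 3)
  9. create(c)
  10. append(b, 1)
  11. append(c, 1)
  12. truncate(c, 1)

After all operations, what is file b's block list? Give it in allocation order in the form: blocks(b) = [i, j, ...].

[1] create(d) — d=0 (map F.............)
[2] create(b) — b=1 d=0 (map FF............)
[3] append(b, 1) — b=1,2 d=0 (map FFF...........)
[4] truncate(b, 1) — b=1 d=0 (map FF............)
[5] unlink(b) — d=0 (map F.............)
[6] create(a) — a=1 d=0 (map FF............)
[7] create(b) — a=1 b=2 d=0 (map FFF...........)
[8] append(a, 3) — a=1,3,4,5 b=2 d=0 (map FFFFFF........)
[9] create(c) — a=1,3,4,5 b=2 c=6 d=0 (map FFFFFFF.......)
[10] append(b, 1) — a=1,3,4,5 b=2,7 c=6 d=0 (map FFFFFFFF......)
[11] append(c, 1) — a=1,3,4,5 b=2,7 c=6,8 d=0 (map FFFFFFFFF.....)
[12] truncate(c, 1) — a=1,3,4,5 b=2,7 c=6 d=0 (map FFFFFFFF......)

blocks(b) = [2, 7]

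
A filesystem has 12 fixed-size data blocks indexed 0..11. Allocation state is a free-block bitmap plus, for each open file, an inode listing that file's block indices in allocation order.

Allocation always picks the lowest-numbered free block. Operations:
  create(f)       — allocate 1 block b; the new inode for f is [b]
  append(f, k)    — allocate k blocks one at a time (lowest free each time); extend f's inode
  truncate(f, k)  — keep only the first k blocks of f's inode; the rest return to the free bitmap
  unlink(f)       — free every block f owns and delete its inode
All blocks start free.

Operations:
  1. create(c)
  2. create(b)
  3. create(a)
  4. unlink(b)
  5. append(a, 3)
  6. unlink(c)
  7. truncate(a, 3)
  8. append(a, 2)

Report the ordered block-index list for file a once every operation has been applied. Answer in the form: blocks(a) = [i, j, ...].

  1. create(c)  ⇒  F...........  {c→[0]}
  2. create(b)  ⇒  FF..........  {b→[1]; c→[0]}
  3. create(a)  ⇒  FFF.........  {a→[2]; b→[1]; c→[0]}
  4. unlink(b)  ⇒  F.F.........  {a→[2]; c→[0]}
  5. append(a, 3)  ⇒  FFFFF.......  {a→[2, 1, 3, 4]; c→[0]}
  6. unlink(c)  ⇒  .FFFF.......  {a→[2, 1, 3, 4]}
  7. truncate(a, 3)  ⇒  .FFF........  {a→[2, 1, 3]}
  8. append(a, 2)  ⇒  FFFFF.......  {a→[2, 1, 3, 0, 4]}

blocks(a) = [2, 1, 3, 0, 4]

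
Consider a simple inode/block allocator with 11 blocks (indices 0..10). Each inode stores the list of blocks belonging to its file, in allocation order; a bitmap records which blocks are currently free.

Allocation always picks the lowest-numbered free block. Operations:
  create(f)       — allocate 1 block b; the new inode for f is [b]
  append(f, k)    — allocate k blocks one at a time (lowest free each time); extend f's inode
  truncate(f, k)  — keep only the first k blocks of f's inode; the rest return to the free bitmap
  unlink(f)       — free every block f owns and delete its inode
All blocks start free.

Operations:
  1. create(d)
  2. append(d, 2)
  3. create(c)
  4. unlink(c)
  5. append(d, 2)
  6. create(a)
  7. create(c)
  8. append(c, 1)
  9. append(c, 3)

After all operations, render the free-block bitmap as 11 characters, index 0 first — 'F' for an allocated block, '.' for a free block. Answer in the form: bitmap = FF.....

  1. create(d)  ⇒  F..........  {d→[0]}
  2. append(d, 2)  ⇒  FFF........  {d→[0, 1, 2]}
  3. create(c)  ⇒  FFFF.......  {c→[3]; d→[0, 1, 2]}
  4. unlink(c)  ⇒  FFF........  {d→[0, 1, 2]}
  5. append(d, 2)  ⇒  FFFFF......  {d→[0, 1, 2, 3, 4]}
  6. create(a)  ⇒  FFFFFF.....  {a→[5]; d→[0, 1, 2, 3, 4]}
  7. create(c)  ⇒  FFFFFFF....  {a→[5]; c→[6]; d→[0, 1, 2, 3, 4]}
  8. append(c, 1)  ⇒  FFFFFFFF...  {a→[5]; c→[6, 7]; d→[0, 1, 2, 3, 4]}
  9. append(c, 3)  ⇒  FFFFFFFFFFF  {a→[5]; c→[6, 7, 8, 9, 10]; d→[0, 1, 2, 3, 4]}

bitmap = FFFFFFFFFFF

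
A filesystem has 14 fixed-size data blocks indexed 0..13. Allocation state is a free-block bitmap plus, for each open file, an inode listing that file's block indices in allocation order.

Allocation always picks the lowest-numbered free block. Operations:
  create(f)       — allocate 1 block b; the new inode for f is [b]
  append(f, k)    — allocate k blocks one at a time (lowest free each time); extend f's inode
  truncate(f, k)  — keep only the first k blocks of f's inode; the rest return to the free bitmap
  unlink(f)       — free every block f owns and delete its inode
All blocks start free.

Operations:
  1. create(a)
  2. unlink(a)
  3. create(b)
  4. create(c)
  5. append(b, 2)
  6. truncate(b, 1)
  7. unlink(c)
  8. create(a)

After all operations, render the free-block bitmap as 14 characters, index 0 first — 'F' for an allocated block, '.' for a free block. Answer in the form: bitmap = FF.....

[1] create(a) — a=0 (map F.............)
[2] unlink(a) —  (map ..............)
[3] create(b) — b=0 (map F.............)
[4] create(c) — b=0 c=1 (map FF............)
[5] append(b, 2) — b=0,2,3 c=1 (map FFFF..........)
[6] truncate(b, 1) — b=0 c=1 (map FF............)
[7] unlink(c) — b=0 (map F.............)
[8] create(a) — a=1 b=0 (map FF............)

bitmap = FF............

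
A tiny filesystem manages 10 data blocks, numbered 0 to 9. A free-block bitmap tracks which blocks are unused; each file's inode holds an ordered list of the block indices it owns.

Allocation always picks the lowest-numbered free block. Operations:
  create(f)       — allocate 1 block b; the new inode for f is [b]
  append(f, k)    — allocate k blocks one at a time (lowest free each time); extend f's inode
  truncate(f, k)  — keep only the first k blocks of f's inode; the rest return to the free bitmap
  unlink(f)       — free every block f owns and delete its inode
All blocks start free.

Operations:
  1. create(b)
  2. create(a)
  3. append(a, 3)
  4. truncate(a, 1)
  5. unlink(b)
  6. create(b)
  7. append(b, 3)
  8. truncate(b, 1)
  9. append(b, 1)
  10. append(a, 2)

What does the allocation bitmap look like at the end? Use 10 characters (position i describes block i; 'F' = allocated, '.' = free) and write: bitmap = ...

bitmap = FFFFF.....

[1] create(b) — b=0 (map F.........)
[2] create(a) — a=1 b=0 (map FF........)
[3] append(a, 3) — a=1,2,3,4 b=0 (map FFFFF.....)
[4] truncate(a, 1) — a=1 b=0 (map FF........)
[5] unlink(b) — a=1 (map .F........)
[6] create(b) — a=1 b=0 (map FF........)
[7] append(b, 3) — a=1 b=0,2,3,4 (map FFFFF.....)
[8] truncate(b, 1) — a=1 b=0 (map FF........)
[9] append(b, 1) — a=1 b=0,2 (map FFF.......)
[10] append(a, 2) — a=1,3,4 b=0,2 (map FFFFF.....)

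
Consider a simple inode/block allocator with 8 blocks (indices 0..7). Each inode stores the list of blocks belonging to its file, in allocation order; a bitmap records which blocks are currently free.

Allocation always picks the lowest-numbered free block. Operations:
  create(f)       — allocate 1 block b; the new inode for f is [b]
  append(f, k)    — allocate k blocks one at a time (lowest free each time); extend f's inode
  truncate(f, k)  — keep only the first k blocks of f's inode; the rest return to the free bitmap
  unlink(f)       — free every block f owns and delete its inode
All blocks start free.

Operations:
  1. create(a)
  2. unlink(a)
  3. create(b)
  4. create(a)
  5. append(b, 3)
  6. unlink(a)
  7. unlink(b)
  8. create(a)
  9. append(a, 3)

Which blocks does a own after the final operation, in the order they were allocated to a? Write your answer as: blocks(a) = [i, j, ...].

create(a): bitmap=F....... | a=[0]
unlink(a): bitmap=........ | 
create(b): bitmap=F....... | b=[0]
create(a): bitmap=FF...... | a=[1] b=[0]
append(b, 3): bitmap=FFFFF... | a=[1] b=[0, 2, 3, 4]
unlink(a): bitmap=F.FFF... | b=[0, 2, 3, 4]
unlink(b): bitmap=........ | 
create(a): bitmap=F....... | a=[0]
append(a, 3): bitmap=FFFF.... | a=[0, 1, 2, 3]

blocks(a) = [0, 1, 2, 3]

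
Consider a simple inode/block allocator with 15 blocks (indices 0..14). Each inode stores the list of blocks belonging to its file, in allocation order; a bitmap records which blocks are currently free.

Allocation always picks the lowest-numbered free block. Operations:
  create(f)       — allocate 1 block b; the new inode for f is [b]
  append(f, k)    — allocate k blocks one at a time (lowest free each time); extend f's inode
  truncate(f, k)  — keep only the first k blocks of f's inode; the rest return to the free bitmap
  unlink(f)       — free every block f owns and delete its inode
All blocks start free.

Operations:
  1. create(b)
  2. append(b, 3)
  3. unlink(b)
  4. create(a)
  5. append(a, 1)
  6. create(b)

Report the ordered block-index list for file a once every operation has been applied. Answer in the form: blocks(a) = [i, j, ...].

blocks(a) = [0, 1]

  1. create(b)  ⇒  F..............  {b→[0]}
  2. append(b, 3)  ⇒  FFFF...........  {b→[0, 1, 2, 3]}
  3. unlink(b)  ⇒  ...............  {}
  4. create(a)  ⇒  F..............  {a→[0]}
  5. append(a, 1)  ⇒  FF.............  {a→[0, 1]}
  6. create(b)  ⇒  FFF............  {a→[0, 1]; b→[2]}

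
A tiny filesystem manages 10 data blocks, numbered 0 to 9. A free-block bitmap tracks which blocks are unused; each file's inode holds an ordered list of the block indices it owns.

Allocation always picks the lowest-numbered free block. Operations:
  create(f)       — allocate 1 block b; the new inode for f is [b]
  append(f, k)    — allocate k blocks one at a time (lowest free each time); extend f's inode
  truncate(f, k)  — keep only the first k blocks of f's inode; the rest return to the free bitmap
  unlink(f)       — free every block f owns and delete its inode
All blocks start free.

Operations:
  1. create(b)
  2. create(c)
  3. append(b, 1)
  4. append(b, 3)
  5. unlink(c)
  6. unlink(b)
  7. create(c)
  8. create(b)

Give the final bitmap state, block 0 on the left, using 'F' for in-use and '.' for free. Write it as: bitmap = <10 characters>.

bitmap = FF........

after create(b) → b:[0]  free=[F.........]
after create(c) → b:[0], c:[1]  free=[FF........]
after append(b, 1) → b:[0, 2], c:[1]  free=[FFF.......]
after append(b, 3) → b:[0, 2, 3, 4, 5], c:[1]  free=[FFFFFF....]
after unlink(c) → b:[0, 2, 3, 4, 5]  free=[F.FFFF....]
after unlink(b) →   free=[..........]
after create(c) → c:[0]  free=[F.........]
after create(b) → b:[1], c:[0]  free=[FF........]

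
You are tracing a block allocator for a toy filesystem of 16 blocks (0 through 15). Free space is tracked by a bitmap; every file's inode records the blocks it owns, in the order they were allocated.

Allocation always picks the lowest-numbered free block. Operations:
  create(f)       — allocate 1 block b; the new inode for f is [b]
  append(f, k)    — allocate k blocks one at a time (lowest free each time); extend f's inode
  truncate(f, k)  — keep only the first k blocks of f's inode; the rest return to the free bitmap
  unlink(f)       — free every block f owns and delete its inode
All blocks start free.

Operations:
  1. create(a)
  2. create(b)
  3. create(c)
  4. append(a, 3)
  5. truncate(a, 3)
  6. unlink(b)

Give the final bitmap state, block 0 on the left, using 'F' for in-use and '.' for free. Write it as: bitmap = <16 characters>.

bitmap = F.FFF...........

[1] create(a) — a=0 (map F...............)
[2] create(b) — a=0 b=1 (map FF..............)
[3] create(c) — a=0 b=1 c=2 (map FFF.............)
[4] append(a, 3) — a=0,3,4,5 b=1 c=2 (map FFFFFF..........)
[5] truncate(a, 3) — a=0,3,4 b=1 c=2 (map FFFFF...........)
[6] unlink(b) — a=0,3,4 c=2 (map F.FFF...........)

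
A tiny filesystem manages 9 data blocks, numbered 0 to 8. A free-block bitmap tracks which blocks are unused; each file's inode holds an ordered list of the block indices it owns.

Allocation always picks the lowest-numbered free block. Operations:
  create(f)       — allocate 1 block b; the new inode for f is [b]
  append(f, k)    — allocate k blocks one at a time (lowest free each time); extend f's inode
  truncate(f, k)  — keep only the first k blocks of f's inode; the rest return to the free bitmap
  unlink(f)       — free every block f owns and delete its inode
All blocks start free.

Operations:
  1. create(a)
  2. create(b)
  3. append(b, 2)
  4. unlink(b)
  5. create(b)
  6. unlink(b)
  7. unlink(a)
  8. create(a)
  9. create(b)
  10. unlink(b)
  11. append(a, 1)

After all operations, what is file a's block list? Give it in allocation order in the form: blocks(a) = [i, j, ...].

blocks(a) = [0, 1]

create(a): bitmap=F........ | a=[0]
create(b): bitmap=FF....... | a=[0] b=[1]
append(b, 2): bitmap=FFFF..... | a=[0] b=[1, 2, 3]
unlink(b): bitmap=F........ | a=[0]
create(b): bitmap=FF....... | a=[0] b=[1]
unlink(b): bitmap=F........ | a=[0]
unlink(a): bitmap=......... | 
create(a): bitmap=F........ | a=[0]
create(b): bitmap=FF....... | a=[0] b=[1]
unlink(b): bitmap=F........ | a=[0]
append(a, 1): bitmap=FF....... | a=[0, 1]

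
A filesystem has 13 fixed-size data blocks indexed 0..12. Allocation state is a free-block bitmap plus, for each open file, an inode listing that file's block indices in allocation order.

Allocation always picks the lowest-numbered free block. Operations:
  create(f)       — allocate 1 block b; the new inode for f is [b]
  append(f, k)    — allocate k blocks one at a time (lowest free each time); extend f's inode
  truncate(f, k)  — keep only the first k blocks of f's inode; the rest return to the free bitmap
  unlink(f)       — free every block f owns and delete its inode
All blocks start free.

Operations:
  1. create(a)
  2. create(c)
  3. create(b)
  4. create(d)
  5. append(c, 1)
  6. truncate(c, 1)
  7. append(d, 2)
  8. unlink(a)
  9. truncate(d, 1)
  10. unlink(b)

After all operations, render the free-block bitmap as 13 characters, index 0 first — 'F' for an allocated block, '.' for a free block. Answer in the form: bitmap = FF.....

  1. create(a)  ⇒  F............  {a→[0]}
  2. create(c)  ⇒  FF...........  {a→[0]; c→[1]}
  3. create(b)  ⇒  FFF..........  {a→[0]; b→[2]; c→[1]}
  4. create(d)  ⇒  FFFF.........  {a→[0]; b→[2]; c→[1]; d→[3]}
  5. append(c, 1)  ⇒  FFFFF........  {a→[0]; b→[2]; c→[1, 4]; d→[3]}
  6. truncate(c, 1)  ⇒  FFFF.........  {a→[0]; b→[2]; c→[1]; d→[3]}
  7. append(d, 2)  ⇒  FFFFFF.......  {a→[0]; b→[2]; c→[1]; d→[3, 4, 5]}
  8. unlink(a)  ⇒  .FFFFF.......  {b→[2]; c→[1]; d→[3, 4, 5]}
  9. truncate(d, 1)  ⇒  .FFF.........  {b→[2]; c→[1]; d→[3]}
  10. unlink(b)  ⇒  .F.F.........  {c→[1]; d→[3]}

bitmap = .F.F.........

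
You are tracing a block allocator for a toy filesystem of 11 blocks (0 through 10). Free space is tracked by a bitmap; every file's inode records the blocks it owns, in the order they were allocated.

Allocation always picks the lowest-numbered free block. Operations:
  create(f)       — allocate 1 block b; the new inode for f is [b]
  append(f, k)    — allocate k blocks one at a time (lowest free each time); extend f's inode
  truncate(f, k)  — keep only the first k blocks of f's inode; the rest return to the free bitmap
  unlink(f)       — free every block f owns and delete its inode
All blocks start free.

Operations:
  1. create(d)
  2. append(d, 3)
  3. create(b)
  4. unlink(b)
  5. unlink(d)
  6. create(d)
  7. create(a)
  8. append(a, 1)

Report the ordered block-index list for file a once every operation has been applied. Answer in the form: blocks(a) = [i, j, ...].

blocks(a) = [1, 2]

[1] create(d) — d=0 (map F..........)
[2] append(d, 3) — d=0,1,2,3 (map FFFF.......)
[3] create(b) — b=4 d=0,1,2,3 (map FFFFF......)
[4] unlink(b) — d=0,1,2,3 (map FFFF.......)
[5] unlink(d) —  (map ...........)
[6] create(d) — d=0 (map F..........)
[7] create(a) — a=1 d=0 (map FF.........)
[8] append(a, 1) — a=1,2 d=0 (map FFF........)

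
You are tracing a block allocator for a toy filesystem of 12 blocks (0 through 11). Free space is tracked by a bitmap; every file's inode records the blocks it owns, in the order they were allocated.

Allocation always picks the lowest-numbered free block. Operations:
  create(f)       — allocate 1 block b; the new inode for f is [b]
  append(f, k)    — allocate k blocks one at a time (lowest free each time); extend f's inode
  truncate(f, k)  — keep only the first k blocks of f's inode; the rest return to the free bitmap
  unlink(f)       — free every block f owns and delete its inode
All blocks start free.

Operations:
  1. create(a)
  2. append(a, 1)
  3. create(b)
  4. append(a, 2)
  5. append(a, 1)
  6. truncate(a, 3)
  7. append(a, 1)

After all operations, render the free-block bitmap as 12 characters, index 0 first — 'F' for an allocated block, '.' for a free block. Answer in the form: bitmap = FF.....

bitmap = FFFFF.......

create(a): bitmap=F........... | a=[0]
append(a, 1): bitmap=FF.......... | a=[0, 1]
create(b): bitmap=FFF......... | a=[0, 1] b=[2]
append(a, 2): bitmap=FFFFF....... | a=[0, 1, 3, 4] b=[2]
append(a, 1): bitmap=FFFFFF...... | a=[0, 1, 3, 4, 5] b=[2]
truncate(a, 3): bitmap=FFFF........ | a=[0, 1, 3] b=[2]
append(a, 1): bitmap=FFFFF....... | a=[0, 1, 3, 4] b=[2]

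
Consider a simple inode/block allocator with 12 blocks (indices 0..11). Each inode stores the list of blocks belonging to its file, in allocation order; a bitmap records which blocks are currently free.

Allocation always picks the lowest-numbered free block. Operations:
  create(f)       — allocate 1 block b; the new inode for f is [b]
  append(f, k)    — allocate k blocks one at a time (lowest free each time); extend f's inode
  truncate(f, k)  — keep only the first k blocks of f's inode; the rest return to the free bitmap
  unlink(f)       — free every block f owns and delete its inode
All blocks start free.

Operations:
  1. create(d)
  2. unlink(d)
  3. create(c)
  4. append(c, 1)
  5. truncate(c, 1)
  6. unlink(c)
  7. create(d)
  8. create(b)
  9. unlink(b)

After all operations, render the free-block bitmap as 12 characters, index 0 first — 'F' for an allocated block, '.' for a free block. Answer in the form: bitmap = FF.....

create(d): bitmap=F........... | d=[0]
unlink(d): bitmap=............ | 
create(c): bitmap=F........... | c=[0]
append(c, 1): bitmap=FF.......... | c=[0, 1]
truncate(c, 1): bitmap=F........... | c=[0]
unlink(c): bitmap=............ | 
create(d): bitmap=F........... | d=[0]
create(b): bitmap=FF.......... | b=[1] d=[0]
unlink(b): bitmap=F........... | d=[0]

bitmap = F...........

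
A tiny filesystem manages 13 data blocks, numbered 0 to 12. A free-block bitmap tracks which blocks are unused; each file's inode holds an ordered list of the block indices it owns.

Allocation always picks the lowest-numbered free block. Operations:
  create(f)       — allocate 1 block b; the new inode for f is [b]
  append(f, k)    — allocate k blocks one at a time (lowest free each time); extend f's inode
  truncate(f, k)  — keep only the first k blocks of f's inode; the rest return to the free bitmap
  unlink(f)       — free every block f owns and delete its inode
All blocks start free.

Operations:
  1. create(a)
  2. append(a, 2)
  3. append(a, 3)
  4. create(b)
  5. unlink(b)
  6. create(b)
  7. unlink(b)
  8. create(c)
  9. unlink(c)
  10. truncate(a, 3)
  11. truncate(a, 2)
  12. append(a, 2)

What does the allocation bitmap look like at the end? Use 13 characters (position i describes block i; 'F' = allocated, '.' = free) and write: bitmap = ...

bitmap = FFFF.........

create(a): bitmap=F............ | a=[0]
append(a, 2): bitmap=FFF.......... | a=[0, 1, 2]
append(a, 3): bitmap=FFFFFF....... | a=[0, 1, 2, 3, 4, 5]
create(b): bitmap=FFFFFFF...... | a=[0, 1, 2, 3, 4, 5] b=[6]
unlink(b): bitmap=FFFFFF....... | a=[0, 1, 2, 3, 4, 5]
create(b): bitmap=FFFFFFF...... | a=[0, 1, 2, 3, 4, 5] b=[6]
unlink(b): bitmap=FFFFFF....... | a=[0, 1, 2, 3, 4, 5]
create(c): bitmap=FFFFFFF...... | a=[0, 1, 2, 3, 4, 5] c=[6]
unlink(c): bitmap=FFFFFF....... | a=[0, 1, 2, 3, 4, 5]
truncate(a, 3): bitmap=FFF.......... | a=[0, 1, 2]
truncate(a, 2): bitmap=FF........... | a=[0, 1]
append(a, 2): bitmap=FFFF......... | a=[0, 1, 2, 3]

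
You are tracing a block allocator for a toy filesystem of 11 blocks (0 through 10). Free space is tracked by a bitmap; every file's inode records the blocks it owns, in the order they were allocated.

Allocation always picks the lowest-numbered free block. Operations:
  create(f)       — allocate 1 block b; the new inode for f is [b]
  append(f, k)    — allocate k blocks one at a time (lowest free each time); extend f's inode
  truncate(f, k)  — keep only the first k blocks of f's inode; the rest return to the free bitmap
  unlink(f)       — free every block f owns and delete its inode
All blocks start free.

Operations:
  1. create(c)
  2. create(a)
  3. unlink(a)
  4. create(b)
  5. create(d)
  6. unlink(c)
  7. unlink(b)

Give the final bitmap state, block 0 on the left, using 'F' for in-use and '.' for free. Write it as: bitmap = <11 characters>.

bitmap = ..F........

after create(c) → c:[0]  free=[F..........]
after create(a) → a:[1], c:[0]  free=[FF.........]
after unlink(a) → c:[0]  free=[F..........]
after create(b) → b:[1], c:[0]  free=[FF.........]
after create(d) → b:[1], c:[0], d:[2]  free=[FFF........]
after unlink(c) → b:[1], d:[2]  free=[.FF........]
after unlink(b) → d:[2]  free=[..F........]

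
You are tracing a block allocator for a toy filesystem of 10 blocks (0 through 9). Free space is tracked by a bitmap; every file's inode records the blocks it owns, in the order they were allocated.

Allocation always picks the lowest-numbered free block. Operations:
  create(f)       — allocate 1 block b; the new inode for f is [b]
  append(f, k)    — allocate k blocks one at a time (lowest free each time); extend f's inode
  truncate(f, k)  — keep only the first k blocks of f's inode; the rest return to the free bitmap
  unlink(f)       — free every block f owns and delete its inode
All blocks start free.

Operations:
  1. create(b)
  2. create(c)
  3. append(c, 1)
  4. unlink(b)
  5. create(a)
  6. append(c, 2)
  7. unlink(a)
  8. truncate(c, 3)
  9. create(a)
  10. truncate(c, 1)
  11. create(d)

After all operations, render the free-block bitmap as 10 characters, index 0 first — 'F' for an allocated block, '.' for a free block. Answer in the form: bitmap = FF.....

  1. create(b)  ⇒  F.........  {b→[0]}
  2. create(c)  ⇒  FF........  {b→[0]; c→[1]}
  3. append(c, 1)  ⇒  FFF.......  {b→[0]; c→[1, 2]}
  4. unlink(b)  ⇒  .FF.......  {c→[1, 2]}
  5. create(a)  ⇒  FFF.......  {a→[0]; c→[1, 2]}
  6. append(c, 2)  ⇒  FFFFF.....  {a→[0]; c→[1, 2, 3, 4]}
  7. unlink(a)  ⇒  .FFFF.....  {c→[1, 2, 3, 4]}
  8. truncate(c, 3)  ⇒  .FFF......  {c→[1, 2, 3]}
  9. create(a)  ⇒  FFFF......  {a→[0]; c→[1, 2, 3]}
  10. truncate(c, 1)  ⇒  FF........  {a→[0]; c→[1]}
  11. create(d)  ⇒  FFF.......  {a→[0]; c→[1]; d→[2]}

bitmap = FFF.......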